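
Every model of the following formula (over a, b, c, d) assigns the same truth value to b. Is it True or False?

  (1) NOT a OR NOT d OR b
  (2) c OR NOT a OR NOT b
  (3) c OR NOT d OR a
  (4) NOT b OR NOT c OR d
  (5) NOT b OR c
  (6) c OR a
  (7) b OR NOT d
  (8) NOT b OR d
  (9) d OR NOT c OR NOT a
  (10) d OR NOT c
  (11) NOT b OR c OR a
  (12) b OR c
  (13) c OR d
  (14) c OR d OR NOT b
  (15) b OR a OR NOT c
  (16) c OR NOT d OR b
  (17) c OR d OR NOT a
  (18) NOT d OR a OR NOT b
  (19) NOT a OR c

Suppose b = false.
(NOT d) alone gives d = false.
(NOT c) alone gives c = false.
Now (c) is unsatisfied and unit — conflict.
So every satisfying assignment has b = True.

True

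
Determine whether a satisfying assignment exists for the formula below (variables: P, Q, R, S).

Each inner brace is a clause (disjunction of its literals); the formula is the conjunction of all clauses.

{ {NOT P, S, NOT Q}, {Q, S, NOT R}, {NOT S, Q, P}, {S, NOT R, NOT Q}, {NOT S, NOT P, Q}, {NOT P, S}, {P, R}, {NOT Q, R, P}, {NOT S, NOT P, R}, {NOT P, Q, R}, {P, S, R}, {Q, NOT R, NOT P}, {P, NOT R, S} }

Branch on P: set P = true.
(S) alone gives S = true.
(Q) alone gives Q = true.
(R) alone gives R = true.
Every clause now holds.
A satisfying assignment: P=true; Q=true; R=true; S=true.

Yes, satisfiable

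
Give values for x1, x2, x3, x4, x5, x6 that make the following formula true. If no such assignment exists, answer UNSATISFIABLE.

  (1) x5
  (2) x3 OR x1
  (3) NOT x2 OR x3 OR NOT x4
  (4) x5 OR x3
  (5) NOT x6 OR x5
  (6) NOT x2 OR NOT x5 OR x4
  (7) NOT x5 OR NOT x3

x1=true,  x2=false,  x3=false,  x4=true,  x5=true,  x6=false

(x5) alone gives x5 = true.
(NOT x3) alone gives x3 = false.
(x1) alone gives x1 = true.
Case x2 = false:
Every clause is now satisfied; x4, x6 are unconstrained.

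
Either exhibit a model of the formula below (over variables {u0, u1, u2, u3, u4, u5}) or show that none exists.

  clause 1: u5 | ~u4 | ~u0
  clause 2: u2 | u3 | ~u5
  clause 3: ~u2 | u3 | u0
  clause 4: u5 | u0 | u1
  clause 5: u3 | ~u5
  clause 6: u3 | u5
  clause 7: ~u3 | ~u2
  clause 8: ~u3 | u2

UNSATISFIABLE

Try u3 = 1.
Unit clause (~u2) forces u2 = 0.
But (u2) is also a unit clause — contradiction.
Undo u3 and try u3 = 0.
Unit clause (~u5) forces u5 = 0.
But (u5) is also a unit clause — contradiction.
Both values of u3 lead to a conflict.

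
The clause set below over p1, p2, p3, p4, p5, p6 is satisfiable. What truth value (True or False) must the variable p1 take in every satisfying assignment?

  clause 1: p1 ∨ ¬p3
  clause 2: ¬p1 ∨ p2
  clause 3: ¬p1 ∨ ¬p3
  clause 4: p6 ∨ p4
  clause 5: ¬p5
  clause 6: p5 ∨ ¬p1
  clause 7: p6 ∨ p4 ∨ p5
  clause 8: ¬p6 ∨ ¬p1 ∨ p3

False

Suppose p1 = True.
Unit clause (p2) forces p2 = True.
Unit clause (¬p3) forces p3 = False.
Unit clause (¬p5) forces p5 = False.
But (p5) is also a unit clause — contradiction.
So every satisfying assignment has p1 = False.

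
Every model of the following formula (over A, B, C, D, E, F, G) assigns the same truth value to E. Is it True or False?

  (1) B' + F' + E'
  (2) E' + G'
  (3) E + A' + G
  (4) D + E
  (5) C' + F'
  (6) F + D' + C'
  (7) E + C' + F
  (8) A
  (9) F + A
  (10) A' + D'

Suppose E = 0.
The clause (D) is unit, so D = 1.
The clause (A) is unit, so A = 1.
Now (A') is unsatisfied and unit — conflict.
So every satisfying assignment has E = True.

True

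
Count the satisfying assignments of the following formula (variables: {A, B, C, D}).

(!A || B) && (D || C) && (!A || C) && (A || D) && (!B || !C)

There are 2^4 = 16 truth assignments over (A, B, C, D).
Check each against the 5 clauses (columns in the order A, B, C, D):
  F F F F  ✗ fails (D || C)
  F F F T  ✓ satisfies all
  F F T F  ✗ fails (A || D)
  F F T T  ✓ satisfies all
  F T F F  ✗ fails (D || C)
  F T F T  ✓ satisfies all
  F T T F  ✗ fails (A || D)
  F T T T  ✗ fails (!B || !C)
  T F F F  ✗ fails (!A || B)
  T F F T  ✗ fails (!A || B)
  T F T F  ✗ fails (!A || B)
  T F T T  ✗ fails (!A || B)
  T T F F  ✗ fails (D || C)
  T T F T  ✗ fails (!A || C)
  T T T F  ✗ fails (!B || !C)
  T T T T  ✗ fails (!B || !C)
3 of the 16 rows are models.

3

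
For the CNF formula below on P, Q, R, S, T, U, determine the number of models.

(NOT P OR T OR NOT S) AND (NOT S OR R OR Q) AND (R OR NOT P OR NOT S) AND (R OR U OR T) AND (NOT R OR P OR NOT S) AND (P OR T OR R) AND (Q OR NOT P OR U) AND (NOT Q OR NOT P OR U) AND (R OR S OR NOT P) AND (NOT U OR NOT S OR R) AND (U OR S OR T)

17

There are 2^6 = 64 truth assignments over (P, Q, R, S, T, U).
Split on T. With T = true, the clauses containing T are satisfied and NOT T drops from the rest; 13 of the 2^5 = 32 assignments to the other variables satisfy what remains.
With T = false, by the same count on the reduced clause set, 4 assignments work.
Total: 13 + 4 = 17.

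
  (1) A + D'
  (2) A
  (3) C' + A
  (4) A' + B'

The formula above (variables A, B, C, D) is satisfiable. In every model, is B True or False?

False

Suppose B = 1.
From the singleton clause (A), A = 1.
Now (A') is unsatisfied and unit — conflict.
So every satisfying assignment has B = False.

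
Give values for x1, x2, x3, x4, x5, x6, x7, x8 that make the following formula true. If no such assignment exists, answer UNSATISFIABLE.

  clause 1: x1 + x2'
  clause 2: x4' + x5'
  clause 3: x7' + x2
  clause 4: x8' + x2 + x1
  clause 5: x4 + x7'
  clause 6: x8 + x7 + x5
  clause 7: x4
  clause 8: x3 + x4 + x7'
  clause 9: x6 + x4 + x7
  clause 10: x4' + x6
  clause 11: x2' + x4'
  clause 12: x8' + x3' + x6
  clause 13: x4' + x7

UNSATISFIABLE

Unit clause (x4) forces x4 = 1.
Unit clause (x5') forces x5 = 0.
Unit clause (x6) forces x6 = 1.
Unit clause (x2') forces x2 = 0.
Unit clause (x7') forces x7 = 0.
That conflicts with the unit clause (x7).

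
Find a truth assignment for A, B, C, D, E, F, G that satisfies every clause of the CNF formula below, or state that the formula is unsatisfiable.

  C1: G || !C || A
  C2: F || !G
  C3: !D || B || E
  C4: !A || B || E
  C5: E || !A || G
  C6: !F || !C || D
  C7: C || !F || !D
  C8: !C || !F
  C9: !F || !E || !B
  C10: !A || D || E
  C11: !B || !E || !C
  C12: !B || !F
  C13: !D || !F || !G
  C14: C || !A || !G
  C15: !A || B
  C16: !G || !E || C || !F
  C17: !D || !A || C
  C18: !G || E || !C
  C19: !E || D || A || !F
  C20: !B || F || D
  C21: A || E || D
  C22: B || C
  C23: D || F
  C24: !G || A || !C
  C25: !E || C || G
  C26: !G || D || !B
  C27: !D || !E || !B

Suppose F = false.
From the singleton clause (!G), G = false.
From the singleton clause (D), D = true.
Suppose C = false.
From the singleton clause (!A), A = false.
From the singleton clause (B), B = true.
From the singleton clause (!E), E = false.
This assignment satisfies each clause.

A ↦ false,  B ↦ true,  C ↦ false,  D ↦ true,  E ↦ false,  F ↦ false,  G ↦ false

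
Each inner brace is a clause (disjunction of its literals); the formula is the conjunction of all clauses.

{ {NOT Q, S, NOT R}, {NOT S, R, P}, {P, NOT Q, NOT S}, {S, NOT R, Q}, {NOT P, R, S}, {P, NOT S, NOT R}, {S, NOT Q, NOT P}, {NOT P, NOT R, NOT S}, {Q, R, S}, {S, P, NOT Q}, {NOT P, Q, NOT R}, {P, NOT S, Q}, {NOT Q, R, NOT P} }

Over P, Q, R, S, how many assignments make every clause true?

1

There are 2^4 = 16 truth assignments over (P, Q, R, S).
Check each against the 13 clauses (columns in the order P, Q, R, S):
  F F F F  ✗ fails (Q OR R OR S)
  F F F T  ✗ fails (NOT S OR R OR P)
  F F T F  ✗ fails (S OR NOT R OR Q)
  F F T T  ✗ fails (P OR NOT S OR NOT R)
  F T F F  ✗ fails (S OR P OR NOT Q)
  F T F T  ✗ fails (NOT S OR R OR P)
  F T T F  ✗ fails (NOT Q OR S OR NOT R)
  F T T T  ✗ fails (P OR NOT Q OR NOT S)
  T F F F  ✗ fails (NOT P OR R OR S)
  T F F T  ✓ satisfies all
  T F T F  ✗ fails (S OR NOT R OR Q)
  T F T T  ✗ fails (NOT P OR NOT R OR NOT S)
  T T F F  ✗ fails (NOT P OR R OR S)
  T T F T  ✗ fails (NOT Q OR R OR NOT P)
  T T T F  ✗ fails (NOT Q OR S OR NOT R)
  T T T T  ✗ fails (NOT P OR NOT R OR NOT S)
1 of the 16 rows is a model.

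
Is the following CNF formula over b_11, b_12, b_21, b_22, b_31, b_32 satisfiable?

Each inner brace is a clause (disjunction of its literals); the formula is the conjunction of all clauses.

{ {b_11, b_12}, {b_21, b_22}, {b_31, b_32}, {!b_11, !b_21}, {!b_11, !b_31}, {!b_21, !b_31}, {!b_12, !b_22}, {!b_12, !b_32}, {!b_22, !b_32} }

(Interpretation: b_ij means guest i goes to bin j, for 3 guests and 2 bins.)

No

Try b_11 = true.
From the singleton clause (!b_21), b_21 = false.
From the singleton clause (b_22), b_22 = true.
From the singleton clause (!b_31), b_31 = false.
From the singleton clause (b_32), b_32 = true.
That conflicts with the unit clause (!b_32).
Undo b_11 and try b_11 = false.
From the singleton clause (b_12), b_12 = true.
From the singleton clause (!b_22), b_22 = false.
From the singleton clause (b_21), b_21 = true.
From the singleton clause (!b_31), b_31 = false.
From the singleton clause (b_32), b_32 = true.
That conflicts with the unit clause (!b_32).
Both values of b_11 lead to a conflict.
No assignment satisfies every clause.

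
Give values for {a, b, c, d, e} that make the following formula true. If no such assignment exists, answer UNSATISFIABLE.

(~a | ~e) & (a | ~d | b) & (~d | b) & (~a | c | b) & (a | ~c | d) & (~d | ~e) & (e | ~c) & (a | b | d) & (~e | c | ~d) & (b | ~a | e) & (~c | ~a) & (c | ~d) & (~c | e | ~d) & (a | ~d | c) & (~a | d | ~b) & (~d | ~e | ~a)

Try a = 0.
Try d = 0.
(~c) alone gives c = 0.
(b) alone gives b = 1.
Every clause is now satisfied; e is unconstrained.

a=0,  b=1,  c=0,  d=0,  e=0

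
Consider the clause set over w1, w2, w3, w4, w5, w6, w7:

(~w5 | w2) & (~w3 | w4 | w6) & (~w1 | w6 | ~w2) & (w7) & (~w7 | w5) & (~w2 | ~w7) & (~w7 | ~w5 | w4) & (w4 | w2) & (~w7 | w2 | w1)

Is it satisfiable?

Unit clause (w7) forces w7 = 1.
Unit clause (w5) forces w5 = 1.
Unit clause (w2) forces w2 = 1.
That conflicts with the unit clause (~w2).
No assignment satisfies every clause.

Unsatisfiable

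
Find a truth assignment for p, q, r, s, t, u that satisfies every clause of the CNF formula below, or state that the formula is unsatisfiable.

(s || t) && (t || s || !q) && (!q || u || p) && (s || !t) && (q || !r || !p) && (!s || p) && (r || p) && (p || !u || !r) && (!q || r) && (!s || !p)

Try s = true.
Unit clause (p) forces p = true.
But (!p) is also a unit clause — contradiction.
So s must be the other value — set s = false.
Unit clause (t) forces t = true.
But (!t) is also a unit clause — contradiction.
Neither s = true nor s = false works.

UNSATISFIABLE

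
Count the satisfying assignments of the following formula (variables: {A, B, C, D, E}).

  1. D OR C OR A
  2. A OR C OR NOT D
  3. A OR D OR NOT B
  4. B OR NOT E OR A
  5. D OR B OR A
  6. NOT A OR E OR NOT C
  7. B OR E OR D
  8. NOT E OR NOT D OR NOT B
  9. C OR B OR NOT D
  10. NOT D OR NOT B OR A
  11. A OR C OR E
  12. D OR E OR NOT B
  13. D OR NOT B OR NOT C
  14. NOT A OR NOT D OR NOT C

There are 2^5 = 32 truth assignments over (A, B, C, D, E).
Split on D. With D = true, the clauses containing D are satisfied and NOT D drops from the rest; 2 of the 2^4 = 16 assignments to the other variables satisfy what remains.
With D = false, by the same count on the reduced clause set, 3 assignments work.
(One model: A=F, B=F, C=T, D=T, E=F.)
Total: 2 + 3 = 5.

5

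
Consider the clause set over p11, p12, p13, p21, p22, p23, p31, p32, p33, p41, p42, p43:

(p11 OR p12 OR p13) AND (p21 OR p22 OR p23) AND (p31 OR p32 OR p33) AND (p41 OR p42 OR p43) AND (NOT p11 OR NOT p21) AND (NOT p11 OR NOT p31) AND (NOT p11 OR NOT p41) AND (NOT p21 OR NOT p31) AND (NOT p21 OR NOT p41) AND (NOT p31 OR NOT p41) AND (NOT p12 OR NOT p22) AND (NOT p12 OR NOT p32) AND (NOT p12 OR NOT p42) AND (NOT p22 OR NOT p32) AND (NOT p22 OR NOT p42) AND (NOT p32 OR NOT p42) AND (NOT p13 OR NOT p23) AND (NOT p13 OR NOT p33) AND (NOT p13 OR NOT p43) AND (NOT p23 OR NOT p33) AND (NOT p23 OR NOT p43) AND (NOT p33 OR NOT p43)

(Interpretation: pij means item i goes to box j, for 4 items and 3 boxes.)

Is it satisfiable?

Try p11 = false.
Try p12 = true.
(NOT p22) alone gives p22 = false.
(NOT p32) alone gives p32 = false.
(NOT p42) alone gives p42 = false.
Try p21 = true.
(NOT p31) alone gives p31 = false.
(p33) alone gives p33 = true.
(NOT p41) alone gives p41 = false.
(p43) alone gives p43 = true.
That conflicts with the unit clause (NOT p43).
Undo p21 and try p21 = false.
(p23) alone gives p23 = true.
(NOT p13) alone gives p13 = false.
(NOT p33) alone gives p33 = false.
(p31) alone gives p31 = true.
(NOT p41) alone gives p41 = false.
(p43) alone gives p43 = true.
That conflicts with the unit clause (NOT p43).
Either choice for p21 ends in contradiction.
Undo p12 and try p12 = false.
(p13) alone gives p13 = true.
(NOT p23) alone gives p23 = false.
(NOT p33) alone gives p33 = false.
(NOT p43) alone gives p43 = false.
Try p21 = true.
(NOT p31) alone gives p31 = false.
(p32) alone gives p32 = true.
(NOT p41) alone gives p41 = false.
(p42) alone gives p42 = true.
That conflicts with the unit clause (NOT p42).
Undo p21 and try p21 = false.
(p22) alone gives p22 = true.
(NOT p32) alone gives p32 = false.
(p31) alone gives p31 = true.
(NOT p41) alone gives p41 = false.
(p42) alone gives p42 = true.
That conflicts with the unit clause (NOT p42).
Either choice for p21 ends in contradiction.
Either choice for p12 ends in contradiction.
Undo p11 and try p11 = true.
(NOT p21) alone gives p21 = false.
(NOT p31) alone gives p31 = false.
(NOT p41) alone gives p41 = false.
Try p22 = true.
(NOT p12) alone gives p12 = false.
(NOT p32) alone gives p32 = false.
(p33) alone gives p33 = true.
(NOT p42) alone gives p42 = false.
(p43) alone gives p43 = true.
That conflicts with the unit clause (NOT p43).
Undo p22 and try p22 = false.
(p23) alone gives p23 = true.
(NOT p13) alone gives p13 = false.
(NOT p33) alone gives p33 = false.
(p32) alone gives p32 = true.
(NOT p12) alone gives p12 = false.
(NOT p42) alone gives p42 = false.
(p43) alone gives p43 = true.
That conflicts with the unit clause (NOT p43).
Either choice for p22 ends in contradiction.
Either choice for p11 ends in contradiction.
No assignment satisfies every clause.

Unsatisfiable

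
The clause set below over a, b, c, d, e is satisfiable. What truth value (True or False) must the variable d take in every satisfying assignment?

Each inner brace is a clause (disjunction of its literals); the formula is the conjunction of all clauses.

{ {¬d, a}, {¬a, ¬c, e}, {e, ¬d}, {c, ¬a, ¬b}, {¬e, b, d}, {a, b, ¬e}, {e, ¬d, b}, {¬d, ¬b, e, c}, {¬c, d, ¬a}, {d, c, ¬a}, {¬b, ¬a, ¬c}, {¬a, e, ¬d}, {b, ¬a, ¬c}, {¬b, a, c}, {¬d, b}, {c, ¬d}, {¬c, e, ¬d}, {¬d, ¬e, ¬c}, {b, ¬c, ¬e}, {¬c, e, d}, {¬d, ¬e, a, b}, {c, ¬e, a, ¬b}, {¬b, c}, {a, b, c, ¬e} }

False

Suppose d = True.
From the singleton clause (a), a = True.
From the singleton clause (e), e = True.
From the singleton clause (b), b = True.
From the singleton clause (c), c = True.
But (¬c) is also a unit clause — contradiction.
So every satisfying assignment has d = False.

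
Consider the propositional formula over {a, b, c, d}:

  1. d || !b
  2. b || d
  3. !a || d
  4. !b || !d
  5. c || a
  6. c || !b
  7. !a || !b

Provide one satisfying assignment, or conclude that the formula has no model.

a=false; b=false; c=true; d=true

Suppose d = true.
The clause (!b) is unit, so b = false.
Suppose c = true.
No clause remains; a is free.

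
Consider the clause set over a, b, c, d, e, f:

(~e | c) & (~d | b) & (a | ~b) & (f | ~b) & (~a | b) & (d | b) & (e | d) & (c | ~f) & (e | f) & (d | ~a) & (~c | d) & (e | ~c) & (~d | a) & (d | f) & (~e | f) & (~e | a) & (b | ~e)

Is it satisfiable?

Try e = 1.
Unit clause (c) forces c = 1.
Unit clause (d) forces d = 1.
Unit clause (b) forces b = 1.
Unit clause (a) forces a = 1.
Unit clause (f) forces f = 1.
Every clause now holds.
A satisfying assignment: a=1; b=1; c=1; d=1; e=1; f=1.

Yes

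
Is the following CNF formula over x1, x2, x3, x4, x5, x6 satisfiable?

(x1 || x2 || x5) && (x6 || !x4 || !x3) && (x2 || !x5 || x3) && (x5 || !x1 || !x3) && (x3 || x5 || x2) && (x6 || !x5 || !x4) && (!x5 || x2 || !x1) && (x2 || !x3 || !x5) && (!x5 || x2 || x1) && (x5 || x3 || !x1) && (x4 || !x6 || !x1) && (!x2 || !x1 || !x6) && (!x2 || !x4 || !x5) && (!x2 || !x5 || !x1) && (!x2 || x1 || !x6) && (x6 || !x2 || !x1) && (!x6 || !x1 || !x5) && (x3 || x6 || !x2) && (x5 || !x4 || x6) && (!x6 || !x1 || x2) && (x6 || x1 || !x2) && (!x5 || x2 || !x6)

Branch on x1: set x1 = true.
Branch on x5: set x5 = true.
From the singleton clause (x2), x2 = true.
That conflicts with the unit clause (!x2).
Undo x5 and try x5 = false.
From the singleton clause (!x3), x3 = false.
That conflicts with the unit clause (x3).
Either choice for x5 ends in contradiction.
Undo x1 and try x1 = false.
Branch on x2: set x2 = true.
From the singleton clause (!x6), x6 = false.
That conflicts with the unit clause (x6).
Undo x2 and try x2 = false.
From the singleton clause (x5), x5 = true.
That conflicts with the unit clause (!x5).
Either choice for x2 ends in contradiction.
Either choice for x1 ends in contradiction.
No assignment satisfies every clause.

No, unsatisfiable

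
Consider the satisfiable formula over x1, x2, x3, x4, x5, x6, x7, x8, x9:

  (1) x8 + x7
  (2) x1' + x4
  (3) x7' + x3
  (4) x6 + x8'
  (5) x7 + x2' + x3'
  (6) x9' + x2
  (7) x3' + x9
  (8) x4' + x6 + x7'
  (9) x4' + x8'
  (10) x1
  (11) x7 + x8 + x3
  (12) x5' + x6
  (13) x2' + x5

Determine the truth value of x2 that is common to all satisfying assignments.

True

Suppose x2 = 0.
From the singleton clause (x9'), x9 = 0.
From the singleton clause (x3'), x3 = 0.
From the singleton clause (x7'), x7 = 0.
From the singleton clause (x8), x8 = 1.
From the singleton clause (x6), x6 = 1.
From the singleton clause (x4'), x4 = 0.
From the singleton clause (x1'), x1 = 0.
That conflicts with the unit clause (x1).
So every satisfying assignment has x2 = True.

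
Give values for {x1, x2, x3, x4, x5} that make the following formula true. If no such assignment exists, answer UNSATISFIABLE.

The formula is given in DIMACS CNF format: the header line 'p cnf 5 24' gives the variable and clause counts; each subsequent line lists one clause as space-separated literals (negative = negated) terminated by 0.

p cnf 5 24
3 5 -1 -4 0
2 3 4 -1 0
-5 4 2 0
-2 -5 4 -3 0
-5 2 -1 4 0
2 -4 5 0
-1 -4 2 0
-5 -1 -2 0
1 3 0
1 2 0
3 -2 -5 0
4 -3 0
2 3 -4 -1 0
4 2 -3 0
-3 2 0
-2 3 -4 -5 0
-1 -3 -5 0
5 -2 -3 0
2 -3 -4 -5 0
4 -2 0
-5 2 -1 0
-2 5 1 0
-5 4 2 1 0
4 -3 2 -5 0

Try x1 = False.
(x3) alone gives x3 = True.
(x2) alone gives x2 = True.
(x4) alone gives x4 = True.
(x5) alone gives x5 = True.
Every clause now holds.

x1=False; x2=True; x3=True; x4=True; x5=True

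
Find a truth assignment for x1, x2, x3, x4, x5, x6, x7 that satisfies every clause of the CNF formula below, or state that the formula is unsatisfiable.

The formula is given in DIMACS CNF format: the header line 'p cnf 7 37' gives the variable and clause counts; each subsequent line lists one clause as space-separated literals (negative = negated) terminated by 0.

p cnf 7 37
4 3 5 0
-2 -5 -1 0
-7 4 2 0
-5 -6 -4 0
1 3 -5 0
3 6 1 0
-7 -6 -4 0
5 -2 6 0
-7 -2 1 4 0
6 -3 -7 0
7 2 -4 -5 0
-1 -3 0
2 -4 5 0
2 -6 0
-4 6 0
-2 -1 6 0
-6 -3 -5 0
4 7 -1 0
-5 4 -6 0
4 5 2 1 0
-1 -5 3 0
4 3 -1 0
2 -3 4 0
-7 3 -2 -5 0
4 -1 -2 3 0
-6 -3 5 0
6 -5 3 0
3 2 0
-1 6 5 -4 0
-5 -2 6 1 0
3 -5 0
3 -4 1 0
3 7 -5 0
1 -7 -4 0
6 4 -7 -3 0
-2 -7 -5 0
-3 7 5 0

x1: True, x2: True, x3: False, x4: True, x5: False, x6: True, x7: False

Case x1 = True:
(¬x3) alone gives x3 = False.
(¬x5) alone gives x5 = False.
(x4) alone gives x4 = True.
(x2) alone gives x2 = True.
(x6) alone gives x6 = True.
(¬x7) alone gives x7 = False.
All clauses are satisfied.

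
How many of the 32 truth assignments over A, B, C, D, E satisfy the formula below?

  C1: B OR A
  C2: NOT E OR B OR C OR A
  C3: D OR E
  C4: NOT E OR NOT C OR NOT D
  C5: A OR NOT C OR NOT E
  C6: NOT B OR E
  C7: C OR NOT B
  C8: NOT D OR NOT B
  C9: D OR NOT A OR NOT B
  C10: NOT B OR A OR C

5

There are 2^5 = 32 truth assignments over (A, B, C, D, E).
Split on D. With D = true, the clauses containing D are satisfied and NOT D drops from the rest; 3 of the 2^4 = 16 assignments to the other variables satisfy what remains.
With D = false, by the same count on the reduced clause set, 2 assignments work.
(One model: A=T, B=F, C=F, D=F, E=T.)
Total: 3 + 2 = 5.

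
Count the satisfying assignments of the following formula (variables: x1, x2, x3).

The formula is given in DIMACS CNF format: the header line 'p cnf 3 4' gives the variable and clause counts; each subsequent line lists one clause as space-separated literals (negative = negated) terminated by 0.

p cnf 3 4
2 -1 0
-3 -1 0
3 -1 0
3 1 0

2

There are 2^3 = 8 truth assignments over (x1, x2, x3).
Check each against the 4 clauses (columns in the order x1, x2, x3):
  F F F  ✗ fails (x3 ∨ x1)
  F F T  ✓ satisfies all
  F T F  ✗ fails (x3 ∨ x1)
  F T T  ✓ satisfies all
  T F F  ✗ fails (x2 ∨ ¬x1)
  T F T  ✗ fails (x2 ∨ ¬x1)
  T T F  ✗ fails (x3 ∨ ¬x1)
  T T T  ✗ fails (¬x3 ∨ ¬x1)
2 of the 8 rows are models.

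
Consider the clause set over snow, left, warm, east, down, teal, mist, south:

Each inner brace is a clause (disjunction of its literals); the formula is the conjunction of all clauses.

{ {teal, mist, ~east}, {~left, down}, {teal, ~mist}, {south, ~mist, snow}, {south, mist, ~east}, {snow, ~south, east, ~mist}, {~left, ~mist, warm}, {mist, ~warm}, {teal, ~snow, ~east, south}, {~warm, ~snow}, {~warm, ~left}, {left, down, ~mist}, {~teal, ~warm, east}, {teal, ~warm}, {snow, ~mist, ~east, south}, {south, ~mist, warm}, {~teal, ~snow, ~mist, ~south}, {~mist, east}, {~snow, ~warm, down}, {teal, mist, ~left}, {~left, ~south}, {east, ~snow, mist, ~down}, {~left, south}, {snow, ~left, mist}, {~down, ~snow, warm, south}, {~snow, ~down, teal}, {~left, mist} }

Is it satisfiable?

Yes, satisfiable

Try left = 0.
Try teal = 1.
Try mist = 0.
(~warm) alone gives warm = 0.
Try south = 0.
(~east) alone gives east = 0.
Try snow = 1.
(~down) alone gives down = 0.
All clauses are satisfied.
A satisfying assignment: snow ↦ 1; left ↦ 0; warm ↦ 0; east ↦ 0; down ↦ 0; teal ↦ 1; mist ↦ 0; south ↦ 0.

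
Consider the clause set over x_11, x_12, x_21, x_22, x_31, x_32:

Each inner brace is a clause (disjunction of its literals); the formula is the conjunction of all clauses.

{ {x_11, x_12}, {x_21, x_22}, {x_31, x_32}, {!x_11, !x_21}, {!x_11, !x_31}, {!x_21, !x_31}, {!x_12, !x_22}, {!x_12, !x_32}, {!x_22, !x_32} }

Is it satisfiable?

No, unsatisfiable

Suppose x_11 = true.
Unit clause (!x_21) forces x_21 = false.
Unit clause (x_22) forces x_22 = true.
Unit clause (!x_31) forces x_31 = false.
Unit clause (x_32) forces x_32 = true.
Now (!x_32) is unsatisfied and unit — conflict.
Backtrack on x_11: now try x_11 = false.
Unit clause (x_12) forces x_12 = true.
Unit clause (!x_22) forces x_22 = false.
Unit clause (x_21) forces x_21 = true.
Unit clause (!x_31) forces x_31 = false.
Unit clause (x_32) forces x_32 = true.
Now (!x_32) is unsatisfied and unit — conflict.
Both values of x_11 lead to a conflict.
No assignment satisfies every clause.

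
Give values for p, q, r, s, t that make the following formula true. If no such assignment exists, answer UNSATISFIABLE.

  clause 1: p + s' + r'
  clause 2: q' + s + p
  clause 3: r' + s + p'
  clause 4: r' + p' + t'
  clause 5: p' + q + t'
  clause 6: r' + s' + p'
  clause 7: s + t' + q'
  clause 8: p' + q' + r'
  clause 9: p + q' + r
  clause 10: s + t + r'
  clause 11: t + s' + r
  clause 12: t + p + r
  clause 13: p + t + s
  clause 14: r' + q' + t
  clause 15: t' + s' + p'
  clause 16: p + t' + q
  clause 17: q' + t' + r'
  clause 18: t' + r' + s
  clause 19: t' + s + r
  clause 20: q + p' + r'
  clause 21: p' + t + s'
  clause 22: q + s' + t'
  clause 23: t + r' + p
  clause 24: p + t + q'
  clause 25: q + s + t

p=1,  q=1,  r=0,  s=0,  t=0

Try p = 1.
Try r = 0.
Try q = 1.
Try s = 0.
Unit clause (t') forces t = 0.
All clauses are satisfied.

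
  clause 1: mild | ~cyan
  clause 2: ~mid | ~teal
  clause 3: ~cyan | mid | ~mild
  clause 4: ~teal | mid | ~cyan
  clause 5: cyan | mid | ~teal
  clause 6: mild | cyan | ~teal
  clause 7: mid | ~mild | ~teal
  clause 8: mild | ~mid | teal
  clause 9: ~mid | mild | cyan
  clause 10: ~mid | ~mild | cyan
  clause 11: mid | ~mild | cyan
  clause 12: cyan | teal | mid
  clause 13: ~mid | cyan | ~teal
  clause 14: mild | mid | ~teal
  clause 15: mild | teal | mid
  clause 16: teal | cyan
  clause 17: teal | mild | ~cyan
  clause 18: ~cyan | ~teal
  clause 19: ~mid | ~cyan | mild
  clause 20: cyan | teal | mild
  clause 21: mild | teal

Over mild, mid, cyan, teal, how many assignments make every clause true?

1

There are 2^4 = 16 truth assignments over (mild, mid, cyan, teal).
Check each against the 21 clauses (columns in the order mild, mid, cyan, teal):
  F F F F  ✗ fails (cyan | teal | mid)
  F F F T  ✗ fails (cyan | mid | ~teal)
  F F T F  ✗ fails (mild | ~cyan)
  F F T T  ✗ fails (mild | ~cyan)
  F T F F  ✗ fails (mild | ~mid | teal)
  F T F T  ✗ fails (~mid | ~teal)
  F T T F  ✗ fails (mild | ~cyan)
  F T T T  ✗ fails (mild | ~cyan)
  T F F F  ✗ fails (mid | ~mild | cyan)
  T F F T  ✗ fails (cyan | mid | ~teal)
  T F T F  ✗ fails (~cyan | mid | ~mild)
  T F T T  ✗ fails (~cyan | mid | ~mild)
  T T F F  ✗ fails (~mid | ~mild | cyan)
  T T F T  ✗ fails (~mid | ~teal)
  T T T F  ✓ satisfies all
  T T T T  ✗ fails (~mid | ~teal)
1 of the 16 rows is a model.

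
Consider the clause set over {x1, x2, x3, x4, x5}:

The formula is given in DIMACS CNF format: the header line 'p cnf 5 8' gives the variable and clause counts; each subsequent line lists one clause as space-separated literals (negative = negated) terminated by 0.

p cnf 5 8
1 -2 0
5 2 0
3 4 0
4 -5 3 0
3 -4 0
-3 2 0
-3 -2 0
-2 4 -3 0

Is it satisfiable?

Branch on x1: set x1 = True.
Branch on x5: set x5 = True.
Branch on x3: set x3 = True.
(x2) alone gives x2 = True.
But (¬x2) is also a unit clause — contradiction.
Undo x3 and try x3 = False.
(x4) alone gives x4 = True.
But (¬x4) is also a unit clause — contradiction.
Both values of x3 lead to a conflict.
Undo x5 and try x5 = False.
(x2) alone gives x2 = True.
(¬x3) alone gives x3 = False.
(x4) alone gives x4 = True.
But (¬x4) is also a unit clause — contradiction.
Both values of x5 lead to a conflict.
Undo x1 and try x1 = False.
(¬x2) alone gives x2 = False.
(x5) alone gives x5 = True.
(¬x3) alone gives x3 = False.
(x4) alone gives x4 = True.
But (¬x4) is also a unit clause — contradiction.
Both values of x1 lead to a conflict.
No assignment satisfies every clause.

No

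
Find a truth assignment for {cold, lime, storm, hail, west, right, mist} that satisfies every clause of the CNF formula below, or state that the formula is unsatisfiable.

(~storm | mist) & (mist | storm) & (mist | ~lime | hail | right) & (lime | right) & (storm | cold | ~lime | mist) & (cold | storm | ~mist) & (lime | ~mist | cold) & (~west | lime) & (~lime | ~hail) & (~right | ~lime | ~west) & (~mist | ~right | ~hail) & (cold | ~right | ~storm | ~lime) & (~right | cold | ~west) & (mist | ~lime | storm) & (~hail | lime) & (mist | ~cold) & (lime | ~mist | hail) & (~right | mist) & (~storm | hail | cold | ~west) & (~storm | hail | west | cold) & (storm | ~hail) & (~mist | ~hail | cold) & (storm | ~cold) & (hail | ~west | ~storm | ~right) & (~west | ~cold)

cold: 1; lime: 1; storm: 1; hail: 0; west: 0; right: 1; mist: 1

Case storm = 1:
The clause (mist) is unit, so mist = 1.
Case lime = 1:
The clause (~hail) is unit, so hail = 0.
Case right = 1:
The clause (~west) is unit, so west = 0.
The clause (cold) is unit, so cold = 1.
Every clause now holds.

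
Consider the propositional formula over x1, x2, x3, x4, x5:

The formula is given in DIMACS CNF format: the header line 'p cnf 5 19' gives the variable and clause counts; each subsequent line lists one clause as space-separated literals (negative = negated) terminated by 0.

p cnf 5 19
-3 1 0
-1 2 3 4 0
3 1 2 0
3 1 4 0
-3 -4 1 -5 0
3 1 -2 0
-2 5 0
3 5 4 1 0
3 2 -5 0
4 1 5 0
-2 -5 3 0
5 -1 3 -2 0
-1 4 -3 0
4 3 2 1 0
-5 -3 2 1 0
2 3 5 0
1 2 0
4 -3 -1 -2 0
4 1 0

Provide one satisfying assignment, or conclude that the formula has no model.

x1: True,  x2: True,  x3: True,  x4: True,  x5: True

Case x3 = True:
(x1) alone gives x1 = True.
(x4) alone gives x4 = True.
Case x2 = True:
(x5) alone gives x5 = True.
All clauses are satisfied.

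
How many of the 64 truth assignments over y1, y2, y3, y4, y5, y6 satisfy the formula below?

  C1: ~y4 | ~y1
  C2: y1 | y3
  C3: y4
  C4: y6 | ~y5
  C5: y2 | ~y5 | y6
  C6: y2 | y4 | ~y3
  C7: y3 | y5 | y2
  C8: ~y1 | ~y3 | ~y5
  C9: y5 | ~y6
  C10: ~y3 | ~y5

2

There are 2^6 = 64 truth assignments over (y1, y2, y3, y4, y5, y6).
Split on y1. With y1 = 1, the clauses containing y1 are satisfied and ~y1 drops from the rest; 0 of the 2^5 = 32 assignments to the other variables satisfy what remains.
With y1 = 0, by the same count on the reduced clause set, 2 assignments work.
Total: 0 + 2 = 2.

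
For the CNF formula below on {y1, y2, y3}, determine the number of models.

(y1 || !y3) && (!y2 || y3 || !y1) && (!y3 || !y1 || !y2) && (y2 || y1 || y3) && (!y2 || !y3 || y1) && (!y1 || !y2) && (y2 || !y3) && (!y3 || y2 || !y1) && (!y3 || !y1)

2

There are 2^3 = 8 truth assignments over (y1, y2, y3).
Check each against the 9 clauses (columns in the order y1, y2, y3):
  F F F  ✗ fails (y2 || y1 || y3)
  F F T  ✗ fails (y1 || !y3)
  F T F  ✓ satisfies all
  F T T  ✗ fails (y1 || !y3)
  T F F  ✓ satisfies all
  T F T  ✗ fails (y2 || !y3)
  T T F  ✗ fails (!y2 || y3 || !y1)
  T T T  ✗ fails (!y3 || !y1 || !y2)
2 of the 8 rows are models.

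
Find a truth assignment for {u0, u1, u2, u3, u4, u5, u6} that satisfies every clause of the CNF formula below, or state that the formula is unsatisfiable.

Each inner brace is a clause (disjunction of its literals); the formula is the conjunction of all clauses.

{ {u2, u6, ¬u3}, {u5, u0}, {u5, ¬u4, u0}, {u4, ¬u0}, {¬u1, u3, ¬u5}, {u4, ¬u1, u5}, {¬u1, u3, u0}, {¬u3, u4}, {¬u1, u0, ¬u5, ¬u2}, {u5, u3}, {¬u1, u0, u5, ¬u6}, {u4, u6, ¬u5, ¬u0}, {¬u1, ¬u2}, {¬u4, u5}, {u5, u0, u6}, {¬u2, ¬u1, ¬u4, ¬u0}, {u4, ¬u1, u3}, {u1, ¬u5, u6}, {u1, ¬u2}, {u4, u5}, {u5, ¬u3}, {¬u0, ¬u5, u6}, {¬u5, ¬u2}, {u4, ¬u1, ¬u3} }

u0=False; u1=False; u2=False; u3=True; u4=True; u5=True; u6=True

Try u5 = True.
(¬u2) alone gives u2 = False.
Try u6 = True.
Try u4 = True.
Try u1 = False.
No clause remains; u0, u3 are free.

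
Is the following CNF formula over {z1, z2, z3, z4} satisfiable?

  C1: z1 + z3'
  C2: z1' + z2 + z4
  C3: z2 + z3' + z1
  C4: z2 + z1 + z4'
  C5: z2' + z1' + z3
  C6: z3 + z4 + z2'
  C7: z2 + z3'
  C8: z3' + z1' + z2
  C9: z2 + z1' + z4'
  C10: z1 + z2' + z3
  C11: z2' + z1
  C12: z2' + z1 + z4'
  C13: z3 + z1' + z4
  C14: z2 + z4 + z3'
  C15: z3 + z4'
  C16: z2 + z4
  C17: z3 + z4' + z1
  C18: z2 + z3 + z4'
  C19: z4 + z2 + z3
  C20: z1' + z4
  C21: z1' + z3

Yes, satisfiable

Case z1 = 1:
From the singleton clause (z4), z4 = 1.
From the singleton clause (z2), z2 = 1.
From the singleton clause (z3), z3 = 1.
Every clause now holds.
A satisfying assignment: z1=1,  z2=1,  z3=1,  z4=1.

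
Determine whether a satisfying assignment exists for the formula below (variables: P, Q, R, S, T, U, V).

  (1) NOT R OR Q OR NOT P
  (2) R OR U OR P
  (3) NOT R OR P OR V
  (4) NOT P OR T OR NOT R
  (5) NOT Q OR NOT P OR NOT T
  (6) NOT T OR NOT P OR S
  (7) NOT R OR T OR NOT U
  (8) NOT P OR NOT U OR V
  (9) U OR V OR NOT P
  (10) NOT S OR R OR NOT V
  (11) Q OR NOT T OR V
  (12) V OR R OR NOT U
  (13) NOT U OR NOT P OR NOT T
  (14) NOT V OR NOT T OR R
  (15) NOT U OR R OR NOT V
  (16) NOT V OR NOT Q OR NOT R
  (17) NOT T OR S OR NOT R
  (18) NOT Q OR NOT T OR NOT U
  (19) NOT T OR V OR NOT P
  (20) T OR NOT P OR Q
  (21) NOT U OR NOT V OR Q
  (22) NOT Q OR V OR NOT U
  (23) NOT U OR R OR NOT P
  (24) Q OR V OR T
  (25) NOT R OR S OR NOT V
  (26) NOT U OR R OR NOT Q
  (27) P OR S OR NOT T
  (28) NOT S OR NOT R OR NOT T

Yes

Try R = true.
Try Q = false.
The clause (NOT P) is unit, so P = false.
The clause (V) is unit, so V = true.
The clause (NOT U) is unit, so U = false.
The clause (S) is unit, so S = true.
The clause (NOT T) is unit, so T = false.
All clauses are satisfied.
A satisfying assignment: P=false, Q=false, R=true, S=true, T=false, U=false, V=true.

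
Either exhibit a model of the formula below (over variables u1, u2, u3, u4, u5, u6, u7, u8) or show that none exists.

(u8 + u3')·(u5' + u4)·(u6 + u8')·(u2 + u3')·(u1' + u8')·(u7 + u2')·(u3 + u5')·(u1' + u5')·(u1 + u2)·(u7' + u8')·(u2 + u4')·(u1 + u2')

u1: 1,  u2: 0,  u3: 0,  u4: 0,  u5: 0,  u6: 1,  u7: 0,  u8: 0

Try u8 = 0.
(u3') alone gives u3 = 0.
(u5') alone gives u5 = 0.
Try u7 = 0.
(u2') alone gives u2 = 0.
(u1) alone gives u1 = 1.
(u4') alone gives u4 = 0.
All clauses hold; u6 can take either value.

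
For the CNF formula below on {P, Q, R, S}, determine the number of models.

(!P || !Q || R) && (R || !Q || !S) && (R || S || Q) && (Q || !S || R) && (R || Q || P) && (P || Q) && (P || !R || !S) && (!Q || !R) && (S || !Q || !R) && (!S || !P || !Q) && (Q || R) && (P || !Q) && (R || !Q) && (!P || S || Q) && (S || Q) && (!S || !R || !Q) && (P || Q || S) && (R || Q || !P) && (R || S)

1

There are 2^4 = 16 truth assignments over (P, Q, R, S).
Split on S. With S = true, the clauses containing S are satisfied and !S drops from the rest; 1 of the 2^3 = 8 assignments to the other variables satisfy what remains.
With S = false, by the same count on the reduced clause set, 0 assignments work.
(One model: P=T, Q=F, R=T, S=T.)
Total: 1 + 0 = 1.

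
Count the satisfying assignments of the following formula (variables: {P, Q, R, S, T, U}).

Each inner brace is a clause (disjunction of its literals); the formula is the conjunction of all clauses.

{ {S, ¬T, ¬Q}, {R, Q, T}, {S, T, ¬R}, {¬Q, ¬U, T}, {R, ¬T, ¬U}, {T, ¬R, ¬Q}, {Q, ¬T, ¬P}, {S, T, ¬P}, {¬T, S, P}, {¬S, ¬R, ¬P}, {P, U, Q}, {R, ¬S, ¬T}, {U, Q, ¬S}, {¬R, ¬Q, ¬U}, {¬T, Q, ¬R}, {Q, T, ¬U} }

4

There are 2^6 = 64 truth assignments over (P, Q, R, S, T, U).
Split on S. With S = True, the clauses containing S are satisfied and ¬S drops from the rest; 3 of the 2^5 = 32 assignments to the other variables satisfy what remains.
With S = False, by the same count on the reduced clause set, 1 assignment works.
(One model: P=F, Q=T, R=F, S=F, T=F, U=F.)
Total: 3 + 1 = 4.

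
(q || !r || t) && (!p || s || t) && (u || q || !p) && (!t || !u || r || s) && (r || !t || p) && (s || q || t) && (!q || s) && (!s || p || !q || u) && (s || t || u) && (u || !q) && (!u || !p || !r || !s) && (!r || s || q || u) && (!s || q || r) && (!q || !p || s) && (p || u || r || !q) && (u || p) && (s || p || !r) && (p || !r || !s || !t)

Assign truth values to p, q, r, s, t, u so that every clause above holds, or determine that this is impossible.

Try q = false.
Try r = true.
Unit clause (t) forces t = true.
Try u = true.
Try p = true.
Unit clause (!s) forces s = false.
This assignment satisfies each clause.

p ↦ true, q ↦ false, r ↦ true, s ↦ false, t ↦ true, u ↦ true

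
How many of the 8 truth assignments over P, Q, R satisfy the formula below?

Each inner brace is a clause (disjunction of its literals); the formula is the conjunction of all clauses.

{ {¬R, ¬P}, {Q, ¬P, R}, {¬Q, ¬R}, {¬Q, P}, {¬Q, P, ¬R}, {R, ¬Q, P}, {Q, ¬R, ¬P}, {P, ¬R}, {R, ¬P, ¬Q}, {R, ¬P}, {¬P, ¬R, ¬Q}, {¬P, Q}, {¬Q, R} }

There are 2^3 = 8 truth assignments over (P, Q, R).
Check each against the 13 clauses (columns in the order P, Q, R):
  F F F  ✓ satisfies all
  F F T  ✗ fails (P ∨ ¬R)
  F T F  ✗ fails (¬Q ∨ P)
  F T T  ✗ fails (¬Q ∨ ¬R)
  T F F  ✗ fails (Q ∨ ¬P ∨ R)
  T F T  ✗ fails (¬R ∨ ¬P)
  T T F  ✗ fails (R ∨ ¬P ∨ ¬Q)
  T T T  ✗ fails (¬R ∨ ¬P)
1 of the 8 rows is a model.

1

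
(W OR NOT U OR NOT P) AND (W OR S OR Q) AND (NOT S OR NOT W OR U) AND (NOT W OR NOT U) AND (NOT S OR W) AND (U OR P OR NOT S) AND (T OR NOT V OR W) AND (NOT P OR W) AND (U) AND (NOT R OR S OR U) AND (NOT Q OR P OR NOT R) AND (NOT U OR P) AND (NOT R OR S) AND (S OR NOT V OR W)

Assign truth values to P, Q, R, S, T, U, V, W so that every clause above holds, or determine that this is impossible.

(U) alone gives U = true.
(NOT W) alone gives W = false.
(NOT P) alone gives P = false.
That conflicts with the unit clause (P).

UNSATISFIABLE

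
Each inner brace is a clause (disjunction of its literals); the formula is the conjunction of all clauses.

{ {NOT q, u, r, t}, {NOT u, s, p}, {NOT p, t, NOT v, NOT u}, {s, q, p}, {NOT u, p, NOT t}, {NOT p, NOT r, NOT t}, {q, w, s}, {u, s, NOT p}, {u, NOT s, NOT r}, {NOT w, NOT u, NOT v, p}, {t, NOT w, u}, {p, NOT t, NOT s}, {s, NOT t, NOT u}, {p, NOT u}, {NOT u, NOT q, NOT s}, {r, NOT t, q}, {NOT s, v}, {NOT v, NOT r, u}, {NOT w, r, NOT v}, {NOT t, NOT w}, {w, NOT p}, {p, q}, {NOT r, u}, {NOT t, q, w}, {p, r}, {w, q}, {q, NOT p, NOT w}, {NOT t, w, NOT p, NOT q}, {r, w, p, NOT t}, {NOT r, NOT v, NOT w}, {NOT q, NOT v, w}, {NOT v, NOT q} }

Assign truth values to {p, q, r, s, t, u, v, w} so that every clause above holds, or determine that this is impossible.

Branch on p: set p = true.
The clause (w) is unit, so w = true.
The clause (NOT t) is unit, so t = false.
The clause (u) is unit, so u = true.
The clause (NOT v) is unit, so v = false.
The clause (NOT s) is unit, so s = false.
The clause (q) is unit, so q = true.
Every clause is now satisfied; r is unconstrained.

p: true, q: true, r: true, s: false, t: false, u: true, v: false, w: true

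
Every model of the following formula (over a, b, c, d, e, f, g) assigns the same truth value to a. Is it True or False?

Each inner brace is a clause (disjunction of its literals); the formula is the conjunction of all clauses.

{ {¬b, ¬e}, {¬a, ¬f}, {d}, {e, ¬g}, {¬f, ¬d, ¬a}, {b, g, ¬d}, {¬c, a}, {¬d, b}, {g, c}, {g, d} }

True

Suppose a = False.
From the singleton clause (d), d = True.
From the singleton clause (¬c), c = False.
From the singleton clause (b), b = True.
From the singleton clause (¬e), e = False.
From the singleton clause (¬g), g = False.
Now (g) is unsatisfied and unit — conflict.
So every satisfying assignment has a = True.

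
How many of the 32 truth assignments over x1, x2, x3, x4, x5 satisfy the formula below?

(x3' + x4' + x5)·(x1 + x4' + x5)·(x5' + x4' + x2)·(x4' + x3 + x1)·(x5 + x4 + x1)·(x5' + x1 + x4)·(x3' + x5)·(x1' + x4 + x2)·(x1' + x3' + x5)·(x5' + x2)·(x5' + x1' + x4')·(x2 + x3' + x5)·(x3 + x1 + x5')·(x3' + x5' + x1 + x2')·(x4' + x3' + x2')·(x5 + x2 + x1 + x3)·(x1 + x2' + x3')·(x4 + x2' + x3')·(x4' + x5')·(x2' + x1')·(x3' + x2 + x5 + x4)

There are 2^5 = 32 truth assignments over (x1, x2, x3, x4, x5).
Split on x5. With x5 = 1, the clauses containing x5 are satisfied and x5' drops from the rest; 0 of the 2^4 = 16 assignments to the other variables satisfy what remains.
With x5 = 0, by the same count on the reduced clause set, 1 assignment works.
(One model: x1=T, x2=F, x3=F, x4=T, x5=F.)
Total: 0 + 1 = 1.

1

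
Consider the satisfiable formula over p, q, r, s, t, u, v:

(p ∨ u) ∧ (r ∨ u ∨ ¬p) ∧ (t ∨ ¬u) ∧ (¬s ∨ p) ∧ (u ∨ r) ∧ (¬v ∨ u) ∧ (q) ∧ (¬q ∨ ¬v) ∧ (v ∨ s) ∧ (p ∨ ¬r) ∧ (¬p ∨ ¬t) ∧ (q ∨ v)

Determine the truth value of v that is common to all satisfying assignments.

False

Suppose v = True.
The clause (u) is unit, so u = True.
The clause (t) is unit, so t = True.
The clause (q) is unit, so q = True.
That conflicts with the unit clause (¬q).
So every satisfying assignment has v = False.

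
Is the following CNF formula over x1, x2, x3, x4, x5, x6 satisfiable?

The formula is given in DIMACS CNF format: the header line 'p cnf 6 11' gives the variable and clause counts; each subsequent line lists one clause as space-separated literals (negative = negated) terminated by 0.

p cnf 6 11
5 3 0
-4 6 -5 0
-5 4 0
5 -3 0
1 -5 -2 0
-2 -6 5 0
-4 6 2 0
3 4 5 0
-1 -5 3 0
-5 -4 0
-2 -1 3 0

No

Try x5 = True.
From the singleton clause (x4), x4 = True.
But (¬x4) is also a unit clause — contradiction.
Undo x5 and try x5 = False.
From the singleton clause (x3), x3 = True.
But (¬x3) is also a unit clause — contradiction.
Both values of x5 lead to a conflict.
No assignment satisfies every clause.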